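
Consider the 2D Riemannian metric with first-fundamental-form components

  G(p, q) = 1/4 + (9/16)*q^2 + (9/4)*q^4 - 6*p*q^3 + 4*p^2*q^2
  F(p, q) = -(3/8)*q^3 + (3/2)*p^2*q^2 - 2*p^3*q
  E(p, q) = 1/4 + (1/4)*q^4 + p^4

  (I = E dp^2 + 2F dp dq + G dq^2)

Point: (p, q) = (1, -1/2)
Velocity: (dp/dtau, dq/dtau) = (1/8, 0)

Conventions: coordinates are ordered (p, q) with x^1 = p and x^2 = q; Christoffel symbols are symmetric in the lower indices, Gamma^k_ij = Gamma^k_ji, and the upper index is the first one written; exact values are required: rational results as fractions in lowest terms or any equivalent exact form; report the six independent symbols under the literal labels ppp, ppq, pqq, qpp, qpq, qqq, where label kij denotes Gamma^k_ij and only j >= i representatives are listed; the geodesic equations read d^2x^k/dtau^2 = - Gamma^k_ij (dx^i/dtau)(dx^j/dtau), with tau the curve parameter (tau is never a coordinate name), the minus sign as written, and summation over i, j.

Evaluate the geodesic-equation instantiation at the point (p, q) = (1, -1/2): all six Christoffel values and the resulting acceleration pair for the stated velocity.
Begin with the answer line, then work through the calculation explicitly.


Answer: Gamma_ppp = -3516/3545, Gamma_ppq = -8592/3545, Gamma_pqq = -18514/3545, Gamma_qpp = 8116/3545, Gamma_qpq = 7492/3545, Gamma_qqq = 3624/3545; accelerations (d^2p/dtau^2, d^2q/dtau^2) = (879/56720, -2029/56720)

E = 81/64, F = 91/64, G = 73/32 at the point
E_p = 4, E_q = -1/8, F_p = 15/4, F_q = -121/32, G_p = 11/4, G_q = -163/16
EG - F^2 = 3545/4096;  g^inv = (4096/3545) * [[73/32, -91/64], [-91/64, 81/64]]
first-kind symbols [ij,l] = (1/2)(d_i g_jl + d_j g_il - d_l g_ij): [pp,p] = E_p/2 = 2, [pp,q] = F_p - E_q/2 = 61/16, [pq,p] = E_q/2 = -1/16, [pq,q] = G_p/2 = 11/8, [qq,p] = F_q - G_p/2 = -165/32, [qq,q] = G_q/2 = -163/32
Gamma^p_ij = (G*[ij,p] - F*[ij,q])/(EG - F^2), Gamma^q_ij = (E*[ij,q] - F*[ij,p])/(EG - F^2)
Gamma_ppp = -3516/3545, Gamma_ppq = -8592/3545, Gamma_pqq = -18514/3545, Gamma_qpp = 8116/3545, Gamma_qpq = 7492/3545, Gamma_qqq = 3624/3545
d^2p/dtau^2 = -(Gamma_ppp*(1/8)^2 + 2*Gamma_ppq*(1/8)*(0) + Gamma_pqq*(0)^2) = 879/56720
d^2q/dtau^2 = -(Gamma_qpp*(1/8)^2 + 2*Gamma_qpq*(1/8)*(0) + Gamma_qqq*(0)^2) = -2029/56720


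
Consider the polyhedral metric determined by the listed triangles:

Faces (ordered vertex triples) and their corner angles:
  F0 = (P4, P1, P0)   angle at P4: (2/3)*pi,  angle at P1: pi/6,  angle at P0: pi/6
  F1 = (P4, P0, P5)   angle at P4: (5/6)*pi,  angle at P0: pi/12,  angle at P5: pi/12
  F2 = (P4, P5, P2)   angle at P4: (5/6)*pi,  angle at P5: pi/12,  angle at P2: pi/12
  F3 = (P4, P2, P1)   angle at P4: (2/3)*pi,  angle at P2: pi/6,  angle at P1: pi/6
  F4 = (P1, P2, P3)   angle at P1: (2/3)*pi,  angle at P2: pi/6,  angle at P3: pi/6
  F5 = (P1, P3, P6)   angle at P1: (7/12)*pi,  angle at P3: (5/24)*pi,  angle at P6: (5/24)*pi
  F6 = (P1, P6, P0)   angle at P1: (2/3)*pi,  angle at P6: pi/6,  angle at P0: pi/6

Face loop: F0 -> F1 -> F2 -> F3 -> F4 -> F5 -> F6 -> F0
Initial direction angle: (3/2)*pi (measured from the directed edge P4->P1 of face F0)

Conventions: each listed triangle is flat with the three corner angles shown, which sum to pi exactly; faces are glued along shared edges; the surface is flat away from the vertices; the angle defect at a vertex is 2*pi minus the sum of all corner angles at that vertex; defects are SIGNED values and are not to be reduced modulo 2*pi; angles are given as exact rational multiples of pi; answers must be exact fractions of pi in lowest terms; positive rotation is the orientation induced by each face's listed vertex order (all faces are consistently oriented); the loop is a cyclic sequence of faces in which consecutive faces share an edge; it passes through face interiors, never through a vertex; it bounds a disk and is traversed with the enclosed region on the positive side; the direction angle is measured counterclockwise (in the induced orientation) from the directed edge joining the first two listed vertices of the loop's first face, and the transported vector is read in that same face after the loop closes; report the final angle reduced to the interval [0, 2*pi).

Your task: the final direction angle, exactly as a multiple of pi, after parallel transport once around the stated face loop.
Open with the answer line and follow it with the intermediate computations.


Answer: final direction angle = pi/4

enclosed vertex P1: corner angles sum to (9/4)*pi, defect = 2*pi - (9/4)*pi = -pi/4
enclosed vertex P4: corner angles sum to 3*pi, defect = 2*pi - 3*pi = -pi
adding the enclosed defects to the starting angle (mod 2*pi, induced orientation) gives the holonomy
final angle = (3/2)*pi - (5/4)*pi = pi/4 (mod 2*pi)


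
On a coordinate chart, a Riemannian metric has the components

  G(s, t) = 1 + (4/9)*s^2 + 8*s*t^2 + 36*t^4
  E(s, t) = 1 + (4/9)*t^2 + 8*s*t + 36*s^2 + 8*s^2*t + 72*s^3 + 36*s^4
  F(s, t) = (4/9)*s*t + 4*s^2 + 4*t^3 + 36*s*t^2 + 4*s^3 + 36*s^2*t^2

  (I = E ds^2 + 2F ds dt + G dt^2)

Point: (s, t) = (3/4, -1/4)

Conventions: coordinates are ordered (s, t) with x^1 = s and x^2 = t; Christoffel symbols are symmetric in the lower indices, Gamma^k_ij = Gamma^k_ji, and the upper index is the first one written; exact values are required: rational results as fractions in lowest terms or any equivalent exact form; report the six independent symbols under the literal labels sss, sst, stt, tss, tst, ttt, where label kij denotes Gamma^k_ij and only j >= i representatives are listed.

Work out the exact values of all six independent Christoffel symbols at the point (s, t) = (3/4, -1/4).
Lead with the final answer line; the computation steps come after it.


Answer: Gamma_sss = 33300/17621, Gamma_sst = 1480/17621, Gamma_stt = -6660/17621, Gamma_tss = 3780/17621, Gamma_tst = 168/17621, Gamma_ttt = -756/17621

E = 34801/576, F = 1295/192, G = 113/64 at the point
E_s = 925/4, E_t = 185/18, F_s = 1315/72, F_t = -541/24, G_s = 7/6, G_t = -21/4
EG - F^2 = 17621/288;  g^inv = (288/17621) * [[113/64, -1295/192], [-1295/192, 34801/576]]
first-kind symbols [ij,l] = (1/2)(d_i g_jl + d_j g_il - d_l g_ij): [ss,s] = E_s/2 = 925/8, [ss,t] = F_s - E_t/2 = 105/8, [st,s] = E_t/2 = 185/36, [st,t] = G_s/2 = 7/12, [tt,s] = F_t - G_s/2 = -185/8, [tt,t] = G_t/2 = -21/8
Gamma^s_ij = (G*[ij,s] - F*[ij,t])/(EG - F^2), Gamma^t_ij = (E*[ij,t] - F*[ij,s])/(EG - F^2)


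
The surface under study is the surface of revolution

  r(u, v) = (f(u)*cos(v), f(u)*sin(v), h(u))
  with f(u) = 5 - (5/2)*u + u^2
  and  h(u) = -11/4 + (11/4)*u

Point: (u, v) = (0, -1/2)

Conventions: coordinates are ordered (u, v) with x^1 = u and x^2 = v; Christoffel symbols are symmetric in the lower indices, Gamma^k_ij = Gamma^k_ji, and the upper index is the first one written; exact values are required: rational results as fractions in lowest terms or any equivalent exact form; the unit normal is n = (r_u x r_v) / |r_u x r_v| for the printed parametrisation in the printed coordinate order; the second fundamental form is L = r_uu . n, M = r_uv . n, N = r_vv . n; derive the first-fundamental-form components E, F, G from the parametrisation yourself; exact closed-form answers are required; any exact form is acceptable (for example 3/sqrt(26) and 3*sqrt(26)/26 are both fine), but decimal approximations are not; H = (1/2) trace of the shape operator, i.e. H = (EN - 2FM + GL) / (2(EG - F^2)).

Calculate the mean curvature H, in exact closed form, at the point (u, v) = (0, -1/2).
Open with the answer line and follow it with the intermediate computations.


Answer: H = 671*sqrt(221)/488410

f = 5, f' = -5/2, f'' = 2, h' = 11/4, h'' = 0
E = 221/16, F = 0, G = 25; answer radicand W^2 = 221/16
unnormalised second-form numerators: l = -11/2, m = 0, n = 55/4; L = l/sqrt(221/16), and similarly M = m/sqrt(W^2), N = n/sqrt(W^2)
H = (E*n - 2*F*m + G*l) / (2*(EG - F^2)*sqrt(W^2)); E*n - 2*F*m + G*l = 3355/64, EG - F^2 = 5525/16, so H = (671/8840)/sqrt(221/16)


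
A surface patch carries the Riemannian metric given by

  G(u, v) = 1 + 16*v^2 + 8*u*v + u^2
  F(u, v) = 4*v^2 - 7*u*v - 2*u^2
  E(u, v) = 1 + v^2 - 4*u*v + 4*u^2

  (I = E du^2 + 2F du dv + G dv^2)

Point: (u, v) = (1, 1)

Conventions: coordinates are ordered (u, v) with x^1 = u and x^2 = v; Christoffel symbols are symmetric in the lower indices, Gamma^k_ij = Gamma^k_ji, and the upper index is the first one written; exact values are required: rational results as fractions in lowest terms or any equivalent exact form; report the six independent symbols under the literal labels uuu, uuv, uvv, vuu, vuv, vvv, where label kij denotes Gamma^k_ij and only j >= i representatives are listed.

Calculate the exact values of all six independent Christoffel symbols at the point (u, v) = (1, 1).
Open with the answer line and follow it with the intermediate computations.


Answer: Gamma_uuu = 2/27, Gamma_uuv = -1/27, Gamma_uvv = -4/27, Gamma_vuu = -10/27, Gamma_vuv = 5/27, Gamma_vvv = 20/27

E = 2, F = -5, G = 26 at the point
E_u = 4, E_v = -2, F_u = -11, F_v = 1, G_u = 10, G_v = 40
EG - F^2 = 27;  g^inv = (1/27) * [[26, 5], [5, 2]]
first-kind symbols [ij,l] = (1/2)(d_i g_jl + d_j g_il - d_l g_ij): [uu,u] = E_u/2 = 2, [uu,v] = F_u - E_v/2 = -10, [uv,u] = E_v/2 = -1, [uv,v] = G_u/2 = 5, [vv,u] = F_v - G_u/2 = -4, [vv,v] = G_v/2 = 20
Gamma^u_ij = (G*[ij,u] - F*[ij,v])/(EG - F^2), Gamma^v_ij = (E*[ij,v] - F*[ij,u])/(EG - F^2)


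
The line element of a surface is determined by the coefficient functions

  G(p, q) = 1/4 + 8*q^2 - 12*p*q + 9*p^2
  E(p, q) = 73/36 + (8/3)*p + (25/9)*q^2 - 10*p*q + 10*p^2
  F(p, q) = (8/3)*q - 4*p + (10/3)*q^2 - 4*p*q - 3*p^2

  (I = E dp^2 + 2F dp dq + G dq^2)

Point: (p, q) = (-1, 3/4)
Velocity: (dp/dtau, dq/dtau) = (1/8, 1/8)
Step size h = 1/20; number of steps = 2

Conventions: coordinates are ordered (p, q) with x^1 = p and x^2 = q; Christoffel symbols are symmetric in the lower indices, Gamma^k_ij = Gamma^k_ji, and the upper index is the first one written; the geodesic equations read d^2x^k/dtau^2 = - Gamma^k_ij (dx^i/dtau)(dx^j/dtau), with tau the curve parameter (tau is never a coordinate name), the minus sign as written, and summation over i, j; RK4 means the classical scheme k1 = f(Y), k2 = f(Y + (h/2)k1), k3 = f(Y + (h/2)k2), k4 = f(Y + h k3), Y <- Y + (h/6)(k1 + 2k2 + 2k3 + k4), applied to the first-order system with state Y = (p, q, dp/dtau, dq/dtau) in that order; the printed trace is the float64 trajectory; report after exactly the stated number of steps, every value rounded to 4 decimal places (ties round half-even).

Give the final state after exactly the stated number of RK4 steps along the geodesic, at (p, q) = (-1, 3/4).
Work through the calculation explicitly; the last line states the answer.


f(Y) = (dp/dtau, dq/dtau, -Gamma^p_ij Y'^i Y'^j, -Gamma^q_ij Y'^i Y'^j) with the Gammas evaluated at the stage position; h = 0.050000; intermediate values shown to 6 dp
step 0: p = -1.0000, q = 0.7500, dp/dtau = 0.1250, dq/dtau = 0.1250
step 1:
  k1: at (p, q) = (-1.000000, 0.750000), (dp/dtau, dq/dtau) = (0.125000, 0.125000); Gamma_ppp = -0.612741, Gamma_ppq = 0.748928, Gamma_pqq = 1.338597, Gamma_qpp = -0.143209, Gamma_qpq = -0.852651, Gamma_qqq = 0.064112; k1 = (0.125000, 0.125000, -0.034745, 0.027881)
  k2: at (p, q) = (-0.996875, 0.753125), (dp/dtau, dq/dtau) = (0.124131, 0.125697); Gamma_ppp = -0.612625, Gamma_ppq = 0.752417, Gamma_pqq = 1.342083, Gamma_qpp = -0.143479, Gamma_qpq = -0.854898, Gamma_qqq = 0.061241; k2 = (0.124131, 0.125697, -0.035245, 0.027921)
  k3: at (p, q) = (-0.996897, 0.753142), (dp/dtau, dq/dtau) = (0.124119, 0.125698); Gamma_ppp = -0.612616, Gamma_ppq = 0.752393, Gamma_pqq = 1.342049, Gamma_qpp = -0.143474, Gamma_qpq = -0.854873, Gamma_qqq = 0.061249; k3 = (0.124119, 0.125698, -0.035244, 0.027917)
  k4: at (p, q) = (-0.993794, 0.756285), (dp/dtau, dq/dtau) = (0.123238, 0.126396); Gamma_ppp = -0.612487, Gamma_ppq = 0.755878, Gamma_pqq = 1.345527, Gamma_qpp = -0.143743, Gamma_qpq = -0.857107, Gamma_qqq = 0.058368; k4 = (0.123238, 0.126396, -0.035742, 0.027953)
  Y <- Y + (h/6)(k1 + 2k2 + 2k3 + k4): p = -0.9938, q = 0.7563, dp/dtau = 0.1232, dq/dtau = 0.1264
step 2:
  k1: at (p, q) = (-0.993794, 0.756285), (dp/dtau, dq/dtau) = (0.123238, 0.126396); Gamma_ppp = -0.612487, Gamma_ppq = 0.755878, Gamma_pqq = 1.345527, Gamma_qpp = -0.143743, Gamma_qpq = -0.857107, Gamma_qqq = 0.058367; k1 = (0.123238, 0.126396, -0.035742, 0.027953)
  k2: at (p, q) = (-0.990713, 0.759445), (dp/dtau, dq/dtau) = (0.122344, 0.127095); Gamma_ppp = -0.612345, Gamma_ppq = 0.759359, Gamma_pqq = 1.348998, Gamma_qpp = -0.144010, Gamma_qpq = -0.859329, Gamma_qqq = 0.055477; k2 = (0.122344, 0.127095, -0.036240, 0.027983)
  k3: at (p, q) = (-0.990735, 0.759462), (dp/dtau, dq/dtau) = (0.122332, 0.127096); Gamma_ppp = -0.612336, Gamma_ppq = 0.759334, Gamma_pqq = 1.348963, Gamma_qpp = -0.144005, Gamma_qpq = -0.859303, Gamma_qqq = 0.055485; k3 = (0.122332, 0.127096, -0.036238, 0.027979)
  k4: at (p, q) = (-0.987677, 0.762640), (dp/dtau, dq/dtau) = (0.121426, 0.127795); Gamma_ppp = -0.612180, Gamma_ppq = 0.762810, Gamma_pqq = 1.352424, Gamma_qpp = -0.144270, Gamma_qpq = -0.861510, Gamma_qqq = 0.052585; k4 = (0.121426, 0.127795, -0.036735, 0.028005)
  Y <- Y + (h/6)(k1 + 2k2 + 2k3 + k4): p = -0.9877, q = 0.7626, dp/dtau = 0.1214, dq/dtau = 0.1278

Answer: p = -0.9877, q = 0.7626, dp/dtau = 0.1214, dq/dtau = 0.1278


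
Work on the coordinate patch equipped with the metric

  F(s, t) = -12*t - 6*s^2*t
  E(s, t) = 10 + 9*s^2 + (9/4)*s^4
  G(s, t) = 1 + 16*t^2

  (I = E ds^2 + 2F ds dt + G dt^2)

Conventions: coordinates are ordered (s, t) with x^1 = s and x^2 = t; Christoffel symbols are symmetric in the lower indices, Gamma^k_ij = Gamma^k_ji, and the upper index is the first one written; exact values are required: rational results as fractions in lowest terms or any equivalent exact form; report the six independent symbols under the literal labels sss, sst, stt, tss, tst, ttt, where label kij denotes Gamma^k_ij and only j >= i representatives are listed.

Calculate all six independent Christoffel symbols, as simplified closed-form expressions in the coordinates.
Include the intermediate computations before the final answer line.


E = 10 + 9*s^2 + (9/4)*s^4; F = -12*t - 6*s^2*t; G = 1 + 16*t^2
Gamma^k_ij = (1/2) g^{kl} (d_i g_jl + d_j g_il - d_l g_ij), with g^inv = (1/(EG-F^2)) [[G, -F], [-F, E]]
first partials: E_s = 18*s + 9*s^3, E_t = 0, F_s = -12*s*t, F_t = -12 - 6*s^2, G_s = 0, G_t = 32*t
D = EG - F^2 = 10 + 16*t^2 + 9*s^2 + (9/4)*s^4
expanded: Gamma^s_ss = (G E_s - 2F F_s + F E_t)/(2D), Gamma^s_st = (G E_t - F G_s)/(2D), Gamma^s_tt = (2G F_t - G G_s - F G_t)/(2D), Gamma^t_ss = (2E F_s - E E_t - F E_s)/(2D), Gamma^t_st = (E G_s - F E_t)/(2D), Gamma^t_tt = (E G_t - 2F F_t + F G_s)/(2D); substitute and cancel common factors

Answer: Gamma_sss = (18*s^3 + 36*s)/(9*s^4 + 36*s^2 + 64*t^2 + 40), Gamma_sst = 0, Gamma_stt = (-24*s^2 - 48)/(9*s^4 + 36*s^2 + 64*t^2 + 40), Gamma_tss = -48*s*t/(9*s^4 + 36*s^2 + 64*t^2 + 40), Gamma_tst = 0, Gamma_ttt = 64*t/(9*s^4 + 36*s^2 + 64*t^2 + 40)


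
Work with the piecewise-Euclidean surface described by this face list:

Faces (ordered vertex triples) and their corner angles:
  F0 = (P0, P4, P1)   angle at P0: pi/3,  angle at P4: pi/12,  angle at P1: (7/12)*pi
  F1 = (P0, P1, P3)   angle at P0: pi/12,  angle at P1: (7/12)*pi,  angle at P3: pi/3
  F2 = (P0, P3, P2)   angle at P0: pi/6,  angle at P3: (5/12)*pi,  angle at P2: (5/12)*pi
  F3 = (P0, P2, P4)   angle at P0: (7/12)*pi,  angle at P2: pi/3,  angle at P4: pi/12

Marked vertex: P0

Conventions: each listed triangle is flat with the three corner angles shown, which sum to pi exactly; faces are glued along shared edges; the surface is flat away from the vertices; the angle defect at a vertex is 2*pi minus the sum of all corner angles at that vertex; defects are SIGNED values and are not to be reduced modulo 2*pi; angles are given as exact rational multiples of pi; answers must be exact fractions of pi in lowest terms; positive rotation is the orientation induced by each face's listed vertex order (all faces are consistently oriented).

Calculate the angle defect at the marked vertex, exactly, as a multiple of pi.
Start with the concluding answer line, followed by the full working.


Answer: defect(P0) = (5/6)*pi

Sum of corner angles at P0: (7/6)*pi
defect = 2*pi - (7/6)*pi


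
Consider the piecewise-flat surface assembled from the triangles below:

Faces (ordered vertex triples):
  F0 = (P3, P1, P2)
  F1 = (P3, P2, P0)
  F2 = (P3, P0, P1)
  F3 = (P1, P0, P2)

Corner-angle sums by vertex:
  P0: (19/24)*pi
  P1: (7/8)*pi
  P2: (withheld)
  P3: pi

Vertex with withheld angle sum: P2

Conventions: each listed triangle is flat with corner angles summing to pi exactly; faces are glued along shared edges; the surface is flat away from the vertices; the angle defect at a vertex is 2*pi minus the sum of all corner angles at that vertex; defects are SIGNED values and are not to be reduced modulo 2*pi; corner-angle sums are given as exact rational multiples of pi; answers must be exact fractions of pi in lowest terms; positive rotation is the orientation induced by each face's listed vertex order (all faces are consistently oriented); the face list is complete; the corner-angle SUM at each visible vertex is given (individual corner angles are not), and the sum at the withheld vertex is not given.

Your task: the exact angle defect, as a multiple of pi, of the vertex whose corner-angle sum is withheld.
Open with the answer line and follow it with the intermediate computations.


Answer: defect(P2) = (2/3)*pi

V = 4, E = 6, F = 4; chi = V - E + F = 2
Gauss-Bonnet: total defect = 2*pi*chi = 4*pi; visible defects sum to (10/3)*pi


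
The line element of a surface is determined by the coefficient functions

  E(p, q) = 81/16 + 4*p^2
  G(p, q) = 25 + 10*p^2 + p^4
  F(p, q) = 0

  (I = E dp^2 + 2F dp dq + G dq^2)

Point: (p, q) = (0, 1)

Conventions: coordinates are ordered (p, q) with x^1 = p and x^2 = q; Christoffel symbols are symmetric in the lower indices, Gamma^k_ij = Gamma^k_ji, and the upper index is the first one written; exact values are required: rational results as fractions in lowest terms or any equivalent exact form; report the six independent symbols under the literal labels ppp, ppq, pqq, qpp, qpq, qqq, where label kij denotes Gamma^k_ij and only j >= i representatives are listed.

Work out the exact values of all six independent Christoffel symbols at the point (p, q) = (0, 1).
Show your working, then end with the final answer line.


E = 81/16, F = 0, G = 25 at the point
E_p = 0, E_q = 0, F_p = 0, F_q = 0, G_p = 0, G_q = 0
EG - F^2 = 2025/16;  g^inv = (16/2025) * [[25, 0], [0, 81/16]]
first-kind symbols [ij,l] = (1/2)(d_i g_jl + d_j g_il - d_l g_ij): [pp,p] = E_p/2 = 0, [pp,q] = F_p - E_q/2 = 0, [pq,p] = E_q/2 = 0, [pq,q] = G_p/2 = 0, [qq,p] = F_q - G_p/2 = 0, [qq,q] = G_q/2 = 0
Gamma^p_ij = (G*[ij,p] - F*[ij,q])/(EG - F^2), Gamma^q_ij = (E*[ij,q] - F*[ij,p])/(EG - F^2)

Answer: Gamma_ppp = 0, Gamma_ppq = 0, Gamma_pqq = 0, Gamma_qpp = 0, Gamma_qpq = 0, Gamma_qqq = 0


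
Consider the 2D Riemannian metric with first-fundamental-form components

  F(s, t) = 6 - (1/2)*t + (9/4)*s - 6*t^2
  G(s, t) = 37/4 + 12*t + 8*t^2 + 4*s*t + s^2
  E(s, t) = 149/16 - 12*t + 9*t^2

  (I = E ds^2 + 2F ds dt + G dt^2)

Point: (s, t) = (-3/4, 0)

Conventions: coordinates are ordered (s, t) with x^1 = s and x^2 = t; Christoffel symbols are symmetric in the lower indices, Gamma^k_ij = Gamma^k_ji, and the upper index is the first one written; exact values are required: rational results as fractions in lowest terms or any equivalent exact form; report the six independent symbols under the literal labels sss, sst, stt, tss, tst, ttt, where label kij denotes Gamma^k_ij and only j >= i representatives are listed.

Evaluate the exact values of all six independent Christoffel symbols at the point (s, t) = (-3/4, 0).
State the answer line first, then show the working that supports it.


Answer: Gamma_sss = -2277/4658, Gamma_sst = -3561/4658, Gamma_stt = -1085/4658, Gamma_tss = 4917/4658, Gamma_tst = 1209/4658, Gamma_ttt = 2613/4658

E = 149/16, F = 69/16, G = 157/16 at the point
E_s = 0, E_t = -12, F_s = 9/4, F_t = -1/2, G_s = -3/2, G_t = 9
EG - F^2 = 2329/32;  g^inv = (32/2329) * [[157/16, -69/16], [-69/16, 149/16]]
first-kind symbols [ij,l] = (1/2)(d_i g_jl + d_j g_il - d_l g_ij): [ss,s] = E_s/2 = 0, [ss,t] = F_s - E_t/2 = 33/4, [st,s] = E_t/2 = -6, [st,t] = G_s/2 = -3/4, [tt,s] = F_t - G_s/2 = 1/4, [tt,t] = G_t/2 = 9/2
Gamma^s_ij = (G*[ij,s] - F*[ij,t])/(EG - F^2), Gamma^t_ij = (E*[ij,t] - F*[ij,s])/(EG - F^2)


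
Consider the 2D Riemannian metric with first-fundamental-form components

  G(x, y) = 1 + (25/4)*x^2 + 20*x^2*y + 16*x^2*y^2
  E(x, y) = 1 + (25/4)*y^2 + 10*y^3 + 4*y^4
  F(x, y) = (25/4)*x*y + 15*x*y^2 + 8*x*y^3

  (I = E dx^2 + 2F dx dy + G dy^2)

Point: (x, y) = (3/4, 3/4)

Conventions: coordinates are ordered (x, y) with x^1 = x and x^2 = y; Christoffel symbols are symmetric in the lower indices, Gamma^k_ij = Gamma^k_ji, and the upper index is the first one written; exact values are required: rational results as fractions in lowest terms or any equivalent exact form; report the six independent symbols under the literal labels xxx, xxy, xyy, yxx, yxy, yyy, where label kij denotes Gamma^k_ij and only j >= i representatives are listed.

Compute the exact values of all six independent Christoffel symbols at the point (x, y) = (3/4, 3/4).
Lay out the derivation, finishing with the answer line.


E = 10, F = 99/8, G = 1153/64 at the point
E_x = 0, E_y = 33, F_x = 33/2, F_y = 507/16, G_x = 363/8, G_y = 99/4
EG - F^2 = 1729/64;  g^inv = (64/1729) * [[1153/64, -99/8], [-99/8, 10]]
first-kind symbols [ij,l] = (1/2)(d_i g_jl + d_j g_il - d_l g_ij): [xx,x] = E_x/2 = 0, [xx,y] = F_x - E_y/2 = 0, [xy,x] = E_y/2 = 33/2, [xy,y] = G_x/2 = 363/16, [yy,x] = F_y - G_x/2 = 9, [yy,y] = G_y/2 = 99/8
Gamma^x_ij = (G*[ij,x] - F*[ij,y])/(EG - F^2), Gamma^y_ij = (E*[ij,y] - F*[ij,x])/(EG - F^2)

Answer: Gamma_xxx = 0, Gamma_xxy = 1056/1729, Gamma_xyy = 576/1729, Gamma_yxx = 0, Gamma_yxy = 1452/1729, Gamma_yyy = 792/1729


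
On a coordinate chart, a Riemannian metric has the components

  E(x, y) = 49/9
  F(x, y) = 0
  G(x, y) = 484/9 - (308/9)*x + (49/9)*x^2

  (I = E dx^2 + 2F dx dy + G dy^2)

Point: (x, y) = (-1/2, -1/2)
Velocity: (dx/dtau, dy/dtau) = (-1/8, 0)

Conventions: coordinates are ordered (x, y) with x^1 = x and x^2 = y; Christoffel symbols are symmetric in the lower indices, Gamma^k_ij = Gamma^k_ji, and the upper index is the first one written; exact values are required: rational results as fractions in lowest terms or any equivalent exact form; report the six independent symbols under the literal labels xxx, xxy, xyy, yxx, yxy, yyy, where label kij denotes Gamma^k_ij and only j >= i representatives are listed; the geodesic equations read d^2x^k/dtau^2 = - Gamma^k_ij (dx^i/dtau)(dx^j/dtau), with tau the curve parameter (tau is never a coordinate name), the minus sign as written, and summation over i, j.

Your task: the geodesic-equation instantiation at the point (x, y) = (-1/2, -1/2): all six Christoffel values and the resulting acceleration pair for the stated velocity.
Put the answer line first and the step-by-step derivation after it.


Answer: Gamma_xxx = 0, Gamma_xxy = 0, Gamma_xyy = 51/14, Gamma_yxx = 0, Gamma_yxy = -14/51, Gamma_yyy = 0; accelerations (d^2x/dtau^2, d^2y/dtau^2) = (0, 0)

E = 49/9, F = 0, G = 289/4 at the point
E_x = 0, E_y = 0, F_x = 0, F_y = 0, G_x = -119/3, G_y = 0
EG - F^2 = 14161/36;  g^inv = (36/14161) * [[289/4, 0], [0, 49/9]]
first-kind symbols [ij,l] = (1/2)(d_i g_jl + d_j g_il - d_l g_ij): [xx,x] = E_x/2 = 0, [xx,y] = F_x - E_y/2 = 0, [xy,x] = E_y/2 = 0, [xy,y] = G_x/2 = -119/6, [yy,x] = F_y - G_x/2 = 119/6, [yy,y] = G_y/2 = 0
Gamma^x_ij = (G*[ij,x] - F*[ij,y])/(EG - F^2), Gamma^y_ij = (E*[ij,y] - F*[ij,x])/(EG - F^2)
Gamma_xxx = 0, Gamma_xxy = 0, Gamma_xyy = 51/14, Gamma_yxx = 0, Gamma_yxy = -14/51, Gamma_yyy = 0
d^2x/dtau^2 = -(Gamma_xxx*(-1/8)^2 + 2*Gamma_xxy*(-1/8)*(0) + Gamma_xyy*(0)^2) = 0
d^2y/dtau^2 = -(Gamma_yxx*(-1/8)^2 + 2*Gamma_yxy*(-1/8)*(0) + Gamma_yyy*(0)^2) = 0


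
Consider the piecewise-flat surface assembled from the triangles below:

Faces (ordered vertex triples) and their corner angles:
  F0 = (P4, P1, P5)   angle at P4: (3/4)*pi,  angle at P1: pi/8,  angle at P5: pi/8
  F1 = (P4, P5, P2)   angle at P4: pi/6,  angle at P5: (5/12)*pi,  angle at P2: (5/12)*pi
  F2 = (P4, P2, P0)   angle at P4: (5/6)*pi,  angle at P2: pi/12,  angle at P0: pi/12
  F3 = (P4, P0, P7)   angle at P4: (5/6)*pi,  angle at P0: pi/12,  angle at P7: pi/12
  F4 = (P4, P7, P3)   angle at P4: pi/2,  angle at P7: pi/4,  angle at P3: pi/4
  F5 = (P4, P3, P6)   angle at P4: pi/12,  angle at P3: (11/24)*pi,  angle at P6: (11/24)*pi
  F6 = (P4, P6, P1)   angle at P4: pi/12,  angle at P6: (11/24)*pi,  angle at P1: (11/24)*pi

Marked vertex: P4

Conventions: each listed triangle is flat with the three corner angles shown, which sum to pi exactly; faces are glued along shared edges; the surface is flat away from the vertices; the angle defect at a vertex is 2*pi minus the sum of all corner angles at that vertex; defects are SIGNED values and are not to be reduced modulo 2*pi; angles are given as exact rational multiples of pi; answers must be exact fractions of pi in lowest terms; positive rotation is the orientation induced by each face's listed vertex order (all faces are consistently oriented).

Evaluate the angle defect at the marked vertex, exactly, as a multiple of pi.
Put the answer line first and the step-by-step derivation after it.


Answer: defect(P4) = (-5/4)*pi

Sum of corner angles at P4: (13/4)*pi
defect = 2*pi - (13/4)*pi


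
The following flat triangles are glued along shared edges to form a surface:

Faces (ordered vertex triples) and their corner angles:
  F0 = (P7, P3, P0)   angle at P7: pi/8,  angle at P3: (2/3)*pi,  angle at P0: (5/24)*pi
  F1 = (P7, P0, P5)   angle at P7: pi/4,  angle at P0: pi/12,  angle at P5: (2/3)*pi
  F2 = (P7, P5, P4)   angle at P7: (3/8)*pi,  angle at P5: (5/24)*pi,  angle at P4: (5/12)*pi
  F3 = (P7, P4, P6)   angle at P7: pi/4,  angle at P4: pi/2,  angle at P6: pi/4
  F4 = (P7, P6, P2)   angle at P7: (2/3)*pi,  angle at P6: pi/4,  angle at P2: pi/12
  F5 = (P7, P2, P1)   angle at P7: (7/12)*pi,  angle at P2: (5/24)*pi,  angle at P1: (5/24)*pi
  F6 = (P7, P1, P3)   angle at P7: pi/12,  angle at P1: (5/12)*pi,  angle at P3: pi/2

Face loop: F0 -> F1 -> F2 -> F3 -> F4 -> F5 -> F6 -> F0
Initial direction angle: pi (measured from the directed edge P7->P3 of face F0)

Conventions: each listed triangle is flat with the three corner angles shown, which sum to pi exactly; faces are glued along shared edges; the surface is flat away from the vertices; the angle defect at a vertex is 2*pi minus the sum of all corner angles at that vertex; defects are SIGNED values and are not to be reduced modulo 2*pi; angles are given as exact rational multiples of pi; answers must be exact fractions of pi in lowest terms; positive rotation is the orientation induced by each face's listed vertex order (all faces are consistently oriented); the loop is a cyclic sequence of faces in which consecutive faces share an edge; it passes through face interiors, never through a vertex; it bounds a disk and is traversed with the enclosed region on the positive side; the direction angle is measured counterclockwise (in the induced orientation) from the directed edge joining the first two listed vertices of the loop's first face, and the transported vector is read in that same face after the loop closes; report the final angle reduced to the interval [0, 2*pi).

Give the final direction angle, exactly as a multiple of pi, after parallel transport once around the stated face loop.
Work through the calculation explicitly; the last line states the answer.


enclosed vertex P7: corner angles sum to (7/3)*pi, defect = 2*pi - (7/3)*pi = -pi/3
by Gauss-Bonnet the loop rotates the vector by the enclosed defect sum (positive orientation, mod 2*pi)
final angle = pi - pi/3 = (2/3)*pi (mod 2*pi)

Answer: final direction angle = (2/3)*pi


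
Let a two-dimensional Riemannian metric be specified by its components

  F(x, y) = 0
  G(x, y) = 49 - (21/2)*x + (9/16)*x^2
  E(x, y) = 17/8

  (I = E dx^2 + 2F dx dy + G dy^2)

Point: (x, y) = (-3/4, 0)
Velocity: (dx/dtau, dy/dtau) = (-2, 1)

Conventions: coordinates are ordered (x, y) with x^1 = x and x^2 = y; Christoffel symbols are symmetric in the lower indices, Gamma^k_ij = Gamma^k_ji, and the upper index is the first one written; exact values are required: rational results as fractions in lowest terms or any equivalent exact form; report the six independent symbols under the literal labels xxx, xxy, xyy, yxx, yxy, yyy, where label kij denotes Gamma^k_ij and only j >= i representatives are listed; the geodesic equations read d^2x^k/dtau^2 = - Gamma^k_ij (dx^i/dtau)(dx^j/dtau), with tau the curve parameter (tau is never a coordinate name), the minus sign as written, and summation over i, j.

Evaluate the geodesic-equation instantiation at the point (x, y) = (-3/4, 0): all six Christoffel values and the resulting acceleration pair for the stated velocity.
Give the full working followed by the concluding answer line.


E = 17/8, F = 0, G = 14641/256 at the point
E_x = 0, E_y = 0, F_x = 0, F_y = 0, G_x = -363/32, G_y = 0
EG - F^2 = 248897/2048;  g^inv = (2048/248897) * [[14641/256, 0], [0, 17/8]]
first-kind symbols [ij,l] = (1/2)(d_i g_jl + d_j g_il - d_l g_ij): [xx,x] = E_x/2 = 0, [xx,y] = F_x - E_y/2 = 0, [xy,x] = E_y/2 = 0, [xy,y] = G_x/2 = -363/64, [yy,x] = F_y - G_x/2 = 363/64, [yy,y] = G_y/2 = 0
Gamma^x_ij = (G*[ij,x] - F*[ij,y])/(EG - F^2), Gamma^y_ij = (E*[ij,y] - F*[ij,x])/(EG - F^2)
Gamma_xxx = 0, Gamma_xxy = 0, Gamma_xyy = 363/136, Gamma_yxx = 0, Gamma_yxy = -12/121, Gamma_yyy = 0
d^2x/dtau^2 = -(Gamma_xxx*(-2)^2 + 2*Gamma_xxy*(-2)*(1) + Gamma_xyy*(1)^2) = -363/136
d^2y/dtau^2 = -(Gamma_yxx*(-2)^2 + 2*Gamma_yxy*(-2)*(1) + Gamma_yyy*(1)^2) = -48/121

Answer: Gamma_xxx = 0, Gamma_xxy = 0, Gamma_xyy = 363/136, Gamma_yxx = 0, Gamma_yxy = -12/121, Gamma_yyy = 0; accelerations (d^2x/dtau^2, d^2y/dtau^2) = (-363/136, -48/121)


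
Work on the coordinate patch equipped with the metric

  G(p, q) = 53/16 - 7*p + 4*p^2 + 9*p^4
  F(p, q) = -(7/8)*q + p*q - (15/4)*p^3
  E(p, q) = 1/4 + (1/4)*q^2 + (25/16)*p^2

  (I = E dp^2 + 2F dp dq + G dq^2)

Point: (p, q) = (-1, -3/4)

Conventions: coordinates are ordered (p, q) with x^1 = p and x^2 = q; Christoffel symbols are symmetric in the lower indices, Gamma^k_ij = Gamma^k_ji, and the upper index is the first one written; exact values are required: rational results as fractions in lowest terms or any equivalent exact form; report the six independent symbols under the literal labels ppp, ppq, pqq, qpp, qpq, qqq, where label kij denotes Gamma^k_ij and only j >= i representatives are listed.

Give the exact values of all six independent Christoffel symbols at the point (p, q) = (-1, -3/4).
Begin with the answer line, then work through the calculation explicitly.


Answer: Gamma_ppp = 2507/1940, Gamma_ppq = 32541/4850, Gamma_pqq = 70497/2425, Gamma_qpp = -615/776, Gamma_qpq = -5001/1940, Gamma_qqq = -6237/970

E = 125/64, F = 165/32, G = 373/16 at the point
E_p = -25/8, E_q = -3/8, F_p = -12, F_q = -15/8, G_p = -51, G_q = 0
EG - F^2 = 2425/128;  g^inv = (128/2425) * [[373/16, -165/32], [-165/32, 125/64]]
first-kind symbols [ij,l] = (1/2)(d_i g_jl + d_j g_il - d_l g_ij): [pp,p] = E_p/2 = -25/16, [pp,q] = F_p - E_q/2 = -189/16, [pq,p] = E_q/2 = -3/16, [pq,q] = G_p/2 = -51/2, [qq,p] = F_q - G_p/2 = 189/8, [qq,q] = G_q/2 = 0
Gamma^p_ij = (G*[ij,p] - F*[ij,q])/(EG - F^2), Gamma^q_ij = (E*[ij,q] - F*[ij,p])/(EG - F^2)


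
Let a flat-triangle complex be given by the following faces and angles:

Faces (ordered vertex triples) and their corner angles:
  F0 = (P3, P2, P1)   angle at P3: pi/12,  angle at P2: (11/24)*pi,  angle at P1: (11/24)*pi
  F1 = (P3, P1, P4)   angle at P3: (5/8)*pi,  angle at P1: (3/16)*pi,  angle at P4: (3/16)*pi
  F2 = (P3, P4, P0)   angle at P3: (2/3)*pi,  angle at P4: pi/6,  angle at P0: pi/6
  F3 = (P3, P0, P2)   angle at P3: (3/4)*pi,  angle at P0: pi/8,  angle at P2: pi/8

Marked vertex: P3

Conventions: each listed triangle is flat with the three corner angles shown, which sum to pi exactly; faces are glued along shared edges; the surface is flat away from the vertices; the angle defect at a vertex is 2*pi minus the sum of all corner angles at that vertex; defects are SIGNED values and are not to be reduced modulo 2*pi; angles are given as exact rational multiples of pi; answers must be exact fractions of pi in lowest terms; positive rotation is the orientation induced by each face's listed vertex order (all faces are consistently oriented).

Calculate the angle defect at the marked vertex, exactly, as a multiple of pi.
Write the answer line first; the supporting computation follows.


Answer: defect(P3) = -pi/8

Sum of corner angles at P3: (17/8)*pi
defect = 2*pi - (17/8)*pi


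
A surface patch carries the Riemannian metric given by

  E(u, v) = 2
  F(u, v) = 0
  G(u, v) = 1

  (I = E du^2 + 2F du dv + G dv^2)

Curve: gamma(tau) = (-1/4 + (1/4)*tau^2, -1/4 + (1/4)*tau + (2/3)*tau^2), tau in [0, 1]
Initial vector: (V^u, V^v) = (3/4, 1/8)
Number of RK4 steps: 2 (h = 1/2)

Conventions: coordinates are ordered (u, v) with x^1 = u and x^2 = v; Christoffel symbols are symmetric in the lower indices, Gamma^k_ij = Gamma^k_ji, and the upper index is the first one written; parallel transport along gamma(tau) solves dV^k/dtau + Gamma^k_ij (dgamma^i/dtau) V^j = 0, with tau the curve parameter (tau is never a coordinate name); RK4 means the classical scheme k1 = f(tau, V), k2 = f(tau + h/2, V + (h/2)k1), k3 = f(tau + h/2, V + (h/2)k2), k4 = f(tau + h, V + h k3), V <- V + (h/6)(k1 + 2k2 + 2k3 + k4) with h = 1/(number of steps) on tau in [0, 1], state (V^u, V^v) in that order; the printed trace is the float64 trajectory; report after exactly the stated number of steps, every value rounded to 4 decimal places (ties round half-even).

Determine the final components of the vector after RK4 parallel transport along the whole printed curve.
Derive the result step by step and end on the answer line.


gamma'(tau) = ((1/2)*tau, 1/4 + (4/3)*tau); f(tau, V)^k = -Gamma^k_ij(gamma(tau)) gamma'^i(tau) V^j; h = 1/2; intermediate values shown to 6 dp
curve data and Christoffel symbols at the stage parameters:
  tau = 0.000000: gamma = (-0.250000, -0.250000), gamma' = (0.000000, 0.250000); Gamma_uuu = 0.000000, Gamma_uuv = 0.000000, Gamma_uvv = 0.000000, Gamma_vuu = 0.000000, Gamma_vuv = 0.000000, Gamma_vvv = 0.000000
  tau = 0.250000: gamma = (-0.234375, -0.145833), gamma' = (0.125000, 0.583333); Gamma_uuu = 0.000000, Gamma_uuv = 0.000000, Gamma_uvv = 0.000000, Gamma_vuu = 0.000000, Gamma_vuv = 0.000000, Gamma_vvv = 0.000000
  tau = 0.500000: gamma = (-0.187500, 0.041667), gamma' = (0.250000, 0.916667); Gamma_uuu = 0.000000, Gamma_uuv = 0.000000, Gamma_uvv = 0.000000, Gamma_vuu = 0.000000, Gamma_vuv = 0.000000, Gamma_vvv = 0.000000
  tau = 0.750000: gamma = (-0.109375, 0.312500), gamma' = (0.375000, 1.250000); Gamma_uuu = 0.000000, Gamma_uuv = 0.000000, Gamma_uvv = 0.000000, Gamma_vuu = 0.000000, Gamma_vuv = 0.000000, Gamma_vvv = 0.000000
  tau = 1.000000: gamma = (0.000000, 0.666667), gamma' = (0.500000, 1.583333); Gamma_uuu = 0.000000, Gamma_uuv = 0.000000, Gamma_uvv = 0.000000, Gamma_vuu = 0.000000, Gamma_vuv = 0.000000, Gamma_vvv = 0.000000
step 0: V^u = 0.7500, V^v = 0.1250
step 1: k1 = (0.000000, 0.000000), k2 = (0.000000, 0.000000), k3 = (0.000000, 0.000000), k4 = (0.000000, 0.000000); V <- V + (h/6)(k1 + 2k2 + 2k3 + k4): V^u = 0.7500, V^v = 0.1250
step 2: k1 = (0.000000, 0.000000), k2 = (0.000000, 0.000000), k3 = (0.000000, 0.000000), k4 = (0.000000, 0.000000); V <- V + (h/6)(k1 + 2k2 + 2k3 + k4): V^u = 0.7500, V^v = 0.1250

Answer: V^u = 0.7500, V^v = 0.1250


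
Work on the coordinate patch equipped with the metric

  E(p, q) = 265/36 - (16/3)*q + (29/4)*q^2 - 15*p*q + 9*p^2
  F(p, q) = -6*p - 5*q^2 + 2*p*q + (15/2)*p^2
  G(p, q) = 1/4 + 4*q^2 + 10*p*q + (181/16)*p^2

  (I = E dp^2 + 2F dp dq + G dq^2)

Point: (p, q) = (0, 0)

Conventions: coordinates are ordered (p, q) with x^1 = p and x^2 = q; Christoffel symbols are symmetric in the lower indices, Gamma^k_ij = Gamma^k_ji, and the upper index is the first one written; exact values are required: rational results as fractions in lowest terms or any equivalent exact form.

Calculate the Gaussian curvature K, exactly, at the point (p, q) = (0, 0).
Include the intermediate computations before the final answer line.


E = 265/36, F = 0, G = 1/4, EG - F^2 = 265/144 at the point
E_p = 0, E_q = -16/3, F_p = -6, F_q = 0, G_p = 0, G_q = 0
E_qq = 29/2, F_pq = 2, G_pp = 181/8
Using the Brioschi determinant formula for K from the metric derivatives:
M1 = [[-E_qq/2 + F_pq - G_pp/2, E_p/2, F_p - E_q/2], [F_q - G_p/2, E, F], [G_q/2, F, G]] = [[-265/16, 0, -10/3], [0, 265/36, 0], [0, 0, 1/4]]; det M1 = -70225/2304
M2 = [[0, E_q/2, G_p/2], [E_q/2, E, F], [G_p/2, F, G]] = [[0, -8/3, 0], [-8/3, 265/36, 0], [0, 0, 1/4]]; det M2 = -16/9
det M1 - det M2 = -22043/768; K = -22043/768 / (265/144)^2 = -595161/70225

Answer: K = -595161/70225


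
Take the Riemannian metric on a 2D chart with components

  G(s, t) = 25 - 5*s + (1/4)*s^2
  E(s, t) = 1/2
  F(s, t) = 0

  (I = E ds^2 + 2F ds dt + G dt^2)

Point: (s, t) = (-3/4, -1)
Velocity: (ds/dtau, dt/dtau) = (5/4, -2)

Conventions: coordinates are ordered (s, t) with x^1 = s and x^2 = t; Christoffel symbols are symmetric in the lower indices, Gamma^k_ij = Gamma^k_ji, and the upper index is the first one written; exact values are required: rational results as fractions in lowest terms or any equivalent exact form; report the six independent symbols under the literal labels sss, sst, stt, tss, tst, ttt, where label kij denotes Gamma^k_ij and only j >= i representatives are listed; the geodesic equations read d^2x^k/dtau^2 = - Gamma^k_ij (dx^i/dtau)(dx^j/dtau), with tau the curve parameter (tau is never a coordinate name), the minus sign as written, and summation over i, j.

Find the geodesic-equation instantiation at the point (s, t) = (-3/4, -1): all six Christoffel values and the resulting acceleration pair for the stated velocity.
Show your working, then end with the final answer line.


E = 1/2, F = 0, G = 1849/64 at the point
E_s = 0, E_t = 0, F_s = 0, F_t = 0, G_s = -43/8, G_t = 0
EG - F^2 = 1849/128;  g^inv = (128/1849) * [[1849/64, 0], [0, 1/2]]
first-kind symbols [ij,l] = (1/2)(d_i g_jl + d_j g_il - d_l g_ij): [ss,s] = E_s/2 = 0, [ss,t] = F_s - E_t/2 = 0, [st,s] = E_t/2 = 0, [st,t] = G_s/2 = -43/16, [tt,s] = F_t - G_s/2 = 43/16, [tt,t] = G_t/2 = 0
Gamma^s_ij = (G*[ij,s] - F*[ij,t])/(EG - F^2), Gamma^t_ij = (E*[ij,t] - F*[ij,s])/(EG - F^2)
Gamma_sss = 0, Gamma_sst = 0, Gamma_stt = 43/8, Gamma_tss = 0, Gamma_tst = -4/43, Gamma_ttt = 0
d^2s/dtau^2 = -(Gamma_sss*(5/4)^2 + 2*Gamma_sst*(5/4)*(-2) + Gamma_stt*(-2)^2) = -43/2
d^2t/dtau^2 = -(Gamma_tss*(5/4)^2 + 2*Gamma_tst*(5/4)*(-2) + Gamma_ttt*(-2)^2) = -20/43

Answer: Gamma_sss = 0, Gamma_sst = 0, Gamma_stt = 43/8, Gamma_tss = 0, Gamma_tst = -4/43, Gamma_ttt = 0; accelerations (d^2s/dtau^2, d^2t/dtau^2) = (-43/2, -20/43)


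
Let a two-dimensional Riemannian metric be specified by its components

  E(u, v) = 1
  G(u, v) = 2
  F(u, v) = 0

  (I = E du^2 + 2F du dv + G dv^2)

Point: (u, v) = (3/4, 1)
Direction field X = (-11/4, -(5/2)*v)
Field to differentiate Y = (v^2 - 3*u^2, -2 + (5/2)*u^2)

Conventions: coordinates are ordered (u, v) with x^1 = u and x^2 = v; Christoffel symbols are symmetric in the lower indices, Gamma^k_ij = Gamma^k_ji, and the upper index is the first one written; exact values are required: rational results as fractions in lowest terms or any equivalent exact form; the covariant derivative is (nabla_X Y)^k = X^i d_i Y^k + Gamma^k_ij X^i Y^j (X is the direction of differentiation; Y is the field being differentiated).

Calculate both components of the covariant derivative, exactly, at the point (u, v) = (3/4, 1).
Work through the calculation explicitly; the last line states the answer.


E = 1, F = 0, G = 2 at the point
E_u = 0, E_v = 0, F_u = 0, F_v = 0, G_u = 0, G_v = 0
EG - F^2 = 2;  g^inv = (1/2) * [[2, 0], [0, 1]]
first-kind symbols [ij,l] = (1/2)(d_i g_jl + d_j g_il - d_l g_ij): [uu,u] = E_u/2 = 0, [uu,v] = F_u - E_v/2 = 0, [uv,u] = E_v/2 = 0, [uv,v] = G_u/2 = 0, [vv,u] = F_v - G_u/2 = 0, [vv,v] = G_v/2 = 0
Gamma^u_ij = (G*[ij,u] - F*[ij,v])/(EG - F^2), Gamma^v_ij = (E*[ij,v] - F*[ij,u])/(EG - F^2)
Gamma_uuu = 0, Gamma_uuv = 0, Gamma_uvv = 0, Gamma_vuu = 0, Gamma_vuv = 0, Gamma_vvv = 0
X = (-11/4, -5/2), Y = (-11/16, -19/32) at the point

Answer: (nabla_X Y)^u = 59/8, (nabla_X Y)^v = -165/16
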